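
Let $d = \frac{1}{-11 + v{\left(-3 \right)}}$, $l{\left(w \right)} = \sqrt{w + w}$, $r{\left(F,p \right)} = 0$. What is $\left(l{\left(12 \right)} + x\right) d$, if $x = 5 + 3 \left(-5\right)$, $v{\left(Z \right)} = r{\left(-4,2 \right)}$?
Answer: $\frac{10}{11} - \frac{2 \sqrt{6}}{11} \approx 0.46373$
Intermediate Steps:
$v{\left(Z \right)} = 0$
$l{\left(w \right)} = \sqrt{2} \sqrt{w}$ ($l{\left(w \right)} = \sqrt{2 w} = \sqrt{2} \sqrt{w}$)
$d = - \frac{1}{11}$ ($d = \frac{1}{-11 + 0} = \frac{1}{-11} = - \frac{1}{11} \approx -0.090909$)
$x = -10$ ($x = 5 - 15 = -10$)
$\left(l{\left(12 \right)} + x\right) d = \left(\sqrt{2} \sqrt{12} - 10\right) \left(- \frac{1}{11}\right) = \left(\sqrt{2} \cdot 2 \sqrt{3} - 10\right) \left(- \frac{1}{11}\right) = \left(2 \sqrt{6} - 10\right) \left(- \frac{1}{11}\right) = \left(-10 + 2 \sqrt{6}\right) \left(- \frac{1}{11}\right) = \frac{10}{11} - \frac{2 \sqrt{6}}{11}$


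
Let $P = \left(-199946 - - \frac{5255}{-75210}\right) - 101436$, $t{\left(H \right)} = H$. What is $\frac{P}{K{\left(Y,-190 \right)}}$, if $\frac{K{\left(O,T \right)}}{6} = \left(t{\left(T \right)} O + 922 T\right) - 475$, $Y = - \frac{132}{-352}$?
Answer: $\frac{906677819}{3171929103} \approx 0.28584$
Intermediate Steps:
$Y = \frac{3}{8}$ ($Y = \left(-132\right) \left(- \frac{1}{352}\right) = \frac{3}{8} \approx 0.375$)
$K{\left(O,T \right)} = -2850 + 5532 T + 6 O T$ ($K{\left(O,T \right)} = 6 \left(\left(T O + 922 T\right) - 475\right) = 6 \left(\left(O T + 922 T\right) - 475\right) = 6 \left(\left(922 T + O T\right) - 475\right) = 6 \left(-475 + 922 T + O T\right) = -2850 + 5532 T + 6 O T$)
$P = - \frac{4533389095}{15042}$ ($P = \left(-199946 - \left(-5255\right) \left(- \frac{1}{75210}\right)\right) - 101436 = \left(-199946 - \frac{1051}{15042}\right) - 101436 = - \frac{3007588783}{15042} - 101436 = - \frac{4533389095}{15042} \approx -3.0138 \cdot 10^{5}$)
$\frac{P}{K{\left(Y,-190 \right)}} = - \frac{4533389095}{15042 \left(-2850 + 5532 \left(-190\right) + 6 \cdot \frac{3}{8} \left(-190\right)\right)} = - \frac{4533389095}{15042 \left(-2850 - 1051080 - \frac{855}{2}\right)} = - \frac{4533389095}{15042 \left(- \frac{2108715}{2}\right)} = \left(- \frac{4533389095}{15042}\right) \left(- \frac{2}{2108715}\right) = \frac{906677819}{3171929103}$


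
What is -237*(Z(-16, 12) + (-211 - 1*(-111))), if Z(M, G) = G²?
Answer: -10428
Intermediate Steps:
-237*(Z(-16, 12) + (-211 - 1*(-111))) = -237*(12² + (-211 - 1*(-111))) = -237*(144 + (-211 + 111)) = -237*(144 - 100) = -237*44 = -10428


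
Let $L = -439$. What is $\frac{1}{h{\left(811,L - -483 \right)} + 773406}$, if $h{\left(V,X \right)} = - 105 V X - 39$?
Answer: $- \frac{1}{2973453} \approx -3.3631 \cdot 10^{-7}$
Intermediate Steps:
$h{\left(V,X \right)} = -39 - 105 V X$ ($h{\left(V,X \right)} = - 105 V X - 39 = -39 - 105 V X$)
$\frac{1}{h{\left(811,L - -483 \right)} + 773406} = \frac{1}{\left(-39 - 85155 \left(-439 - -483\right)\right) + 773406} = \frac{1}{\left(-39 - 85155 \left(-439 + 483\right)\right) + 773406} = \frac{1}{\left(-39 - 85155 \cdot 44\right) + 773406} = \frac{1}{\left(-39 - 3746820\right) + 773406} = \frac{1}{-3746859 + 773406} = \frac{1}{-2973453} = - \frac{1}{2973453}$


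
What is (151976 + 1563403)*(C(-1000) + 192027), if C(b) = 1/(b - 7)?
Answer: 331704875100252/1007 ≈ 3.2940e+11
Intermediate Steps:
C(b) = 1/(-7 + b)
(151976 + 1563403)*(C(-1000) + 192027) = (151976 + 1563403)*(1/(-7 - 1000) + 192027) = 1715379*(1/(-1007) + 192027) = 1715379*(-1/1007 + 192027) = 1715379*(193371188/1007) = 331704875100252/1007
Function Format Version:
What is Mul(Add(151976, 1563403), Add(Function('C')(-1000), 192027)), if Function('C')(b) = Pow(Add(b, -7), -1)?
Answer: Rational(331704875100252, 1007) ≈ 3.2940e+11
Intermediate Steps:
Function('C')(b) = Pow(Add(-7, b), -1)
Mul(Add(151976, 1563403), Add(Function('C')(-1000), 192027)) = Mul(Add(151976, 1563403), Add(Pow(Add(-7, -1000), -1), 192027)) = Mul(1715379, Add(Pow(-1007, -1), 192027)) = Mul(1715379, Add(Rational(-1, 1007), 192027)) = Mul(1715379, Rational(193371188, 1007)) = Rational(331704875100252, 1007)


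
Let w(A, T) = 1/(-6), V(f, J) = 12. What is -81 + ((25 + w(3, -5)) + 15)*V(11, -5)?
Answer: 397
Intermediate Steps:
w(A, T) = -⅙
-81 + ((25 + w(3, -5)) + 15)*V(11, -5) = -81 + ((25 - ⅙) + 15)*12 = -81 + (149/6 + 15)*12 = -81 + (239/6)*12 = -81 + 478 = 397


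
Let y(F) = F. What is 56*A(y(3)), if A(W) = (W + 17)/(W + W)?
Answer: 560/3 ≈ 186.67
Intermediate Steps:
A(W) = (17 + W)/(2*W) (A(W) = (17 + W)/((2*W)) = (17 + W)*(1/(2*W)) = (17 + W)/(2*W))
56*A(y(3)) = 56*((½)*(17 + 3)/3) = 56*((½)*(⅓)*20) = 56*(10/3) = 560/3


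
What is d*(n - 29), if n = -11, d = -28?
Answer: 1120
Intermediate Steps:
d*(n - 29) = -28*(-11 - 29) = -28*(-40) = 1120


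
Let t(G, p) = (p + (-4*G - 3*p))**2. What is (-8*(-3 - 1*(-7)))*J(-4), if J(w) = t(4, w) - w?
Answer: -2176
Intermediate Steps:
t(G, p) = (-4*G - 2*p)**2
J(w) = -w + 4*(8 + w)**2 (J(w) = 4*(w + 2*4)**2 - w = 4*(w + 8)**2 - w = 4*(8 + w)**2 - w = -w + 4*(8 + w)**2)
(-8*(-3 - 1*(-7)))*J(-4) = (-8*(-3 - 1*(-7)))*(-1*(-4) + 4*(8 - 4)**2) = (-8*(-3 + 7))*(4 + 4*4**2) = (-8*4)*(4 + 4*16) = -32*(4 + 64) = -32*68 = -2176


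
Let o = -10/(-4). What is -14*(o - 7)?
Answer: 63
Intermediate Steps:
o = 5/2 (o = -10*(-¼) = 5/2 ≈ 2.5000)
-14*(o - 7) = -14*(5/2 - 7) = -14*(-9/2) = 63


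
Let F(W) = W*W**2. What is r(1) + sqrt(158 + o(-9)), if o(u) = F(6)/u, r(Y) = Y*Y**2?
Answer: 1 + sqrt(134) ≈ 12.576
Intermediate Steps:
F(W) = W**3
r(Y) = Y**3
o(u) = 216/u (o(u) = 6**3/u = 216/u)
r(1) + sqrt(158 + o(-9)) = 1**3 + sqrt(158 + 216/(-9)) = 1 + sqrt(158 + 216*(-1/9)) = 1 + sqrt(158 - 24) = 1 + sqrt(134)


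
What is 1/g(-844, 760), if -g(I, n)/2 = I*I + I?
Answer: -1/1422984 ≈ -7.0275e-7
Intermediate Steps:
g(I, n) = -2*I - 2*I² (g(I, n) = -2*(I*I + I) = -2*(I² + I) = -2*(I + I²) = -2*I - 2*I²)
1/g(-844, 760) = 1/(-2*(-844)*(1 - 844)) = 1/(-2*(-844)*(-843)) = 1/(-1422984) = -1/1422984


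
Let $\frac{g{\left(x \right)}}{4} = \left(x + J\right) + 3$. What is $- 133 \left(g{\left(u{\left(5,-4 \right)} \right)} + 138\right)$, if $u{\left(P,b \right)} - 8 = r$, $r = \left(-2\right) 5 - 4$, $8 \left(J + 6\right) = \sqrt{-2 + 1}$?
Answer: $-13566 - \frac{133 i}{2} \approx -13566.0 - 66.5 i$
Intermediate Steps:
$J = -6 + \frac{i}{8}$ ($J = -6 + \frac{\sqrt{-2 + 1}}{8} = -6 + \frac{\sqrt{-1}}{8} = -6 + \frac{i}{8} \approx -6.0 + 0.125 i$)
$r = -14$ ($r = -10 - 4 = -14$)
$u{\left(P,b \right)} = -6$ ($u{\left(P,b \right)} = 8 - 14 = -6$)
$g{\left(x \right)} = -12 + \frac{i}{2} + 4 x$ ($g{\left(x \right)} = 4 \left(\left(x - \left(6 - \frac{i}{8}\right)\right) + 3\right) = 4 \left(\left(-6 + x + \frac{i}{8}\right) + 3\right) = 4 \left(-3 + x + \frac{i}{8}\right) = -12 + \frac{i}{2} + 4 x$)
$- 133 \left(g{\left(u{\left(5,-4 \right)} \right)} + 138\right) = - 133 \left(\left(-12 + \frac{i}{2} + 4 \left(-6\right)\right) + 138\right) = - 133 \left(\left(-12 + \frac{i}{2} - 24\right) + 138\right) = - 133 \left(\left(-36 + \frac{i}{2}\right) + 138\right) = - 133 \left(102 + \frac{i}{2}\right) = -13566 - \frac{133 i}{2}$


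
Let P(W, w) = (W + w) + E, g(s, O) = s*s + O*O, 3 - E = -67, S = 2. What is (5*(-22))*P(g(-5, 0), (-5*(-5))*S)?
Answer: -15950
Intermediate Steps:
E = 70 (E = 3 - 1*(-67) = 3 + 67 = 70)
g(s, O) = O² + s² (g(s, O) = s² + O² = O² + s²)
P(W, w) = 70 + W + w (P(W, w) = (W + w) + 70 = 70 + W + w)
(5*(-22))*P(g(-5, 0), (-5*(-5))*S) = (5*(-22))*(70 + (0² + (-5)²) - 5*(-5)*2) = -110*(70 + (0 + 25) + 25*2) = -110*(70 + 25 + 50) = -110*145 = -15950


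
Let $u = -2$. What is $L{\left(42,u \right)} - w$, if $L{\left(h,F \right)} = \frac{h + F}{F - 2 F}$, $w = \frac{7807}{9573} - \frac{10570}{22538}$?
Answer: $\frac{2120178962}{107878137} \approx 19.653$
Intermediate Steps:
$w = \frac{37383778}{107878137}$ ($w = 7807 \cdot \frac{1}{9573} - \frac{5285}{11269} = \frac{7807}{9573} - \frac{5285}{11269} = \frac{37383778}{107878137} \approx 0.34654$)
$L{\left(h,F \right)} = - \frac{F + h}{F}$ ($L{\left(h,F \right)} = \frac{F + h}{\left(-1\right) F} = \left(F + h\right) \left(- \frac{1}{F}\right) = - \frac{F + h}{F}$)
$L{\left(42,u \right)} - w = \frac{\left(-1\right) \left(-2\right) - 42}{-2} - \frac{37383778}{107878137} = - \frac{2 - 42}{2} - \frac{37383778}{107878137} = \left(- \frac{1}{2}\right) \left(-40\right) - \frac{37383778}{107878137} = 20 - \frac{37383778}{107878137} = \frac{2120178962}{107878137}$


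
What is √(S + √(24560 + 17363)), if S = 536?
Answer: √(536 + √41923) ≈ 27.217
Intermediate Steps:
√(S + √(24560 + 17363)) = √(536 + √(24560 + 17363)) = √(536 + √41923)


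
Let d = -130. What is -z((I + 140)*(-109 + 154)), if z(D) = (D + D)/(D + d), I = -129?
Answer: -198/73 ≈ -2.7123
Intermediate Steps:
z(D) = 2*D/(-130 + D) (z(D) = (D + D)/(D - 130) = (2*D)/(-130 + D) = 2*D/(-130 + D))
-z((I + 140)*(-109 + 154)) = -2*(-129 + 140)*(-109 + 154)/(-130 + (-129 + 140)*(-109 + 154)) = -2*11*45/(-130 + 11*45) = -2*495/(-130 + 495) = -2*495/365 = -1*198/73 = -198/73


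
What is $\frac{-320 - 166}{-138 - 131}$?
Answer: $\frac{486}{269} \approx 1.8067$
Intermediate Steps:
$\frac{-320 - 166}{-138 - 131} = - \frac{486}{-269} = \left(-486\right) \left(- \frac{1}{269}\right) = \frac{486}{269}$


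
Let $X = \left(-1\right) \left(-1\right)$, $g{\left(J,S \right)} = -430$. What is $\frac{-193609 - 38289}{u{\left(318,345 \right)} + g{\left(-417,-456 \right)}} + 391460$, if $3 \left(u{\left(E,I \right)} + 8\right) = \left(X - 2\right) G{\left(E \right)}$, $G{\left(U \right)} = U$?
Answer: $\frac{106593069}{272} \approx 3.9189 \cdot 10^{5}$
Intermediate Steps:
$X = 1$
$u{\left(E,I \right)} = -8 - \frac{E}{3}$ ($u{\left(E,I \right)} = -8 + \frac{\left(1 - 2\right) E}{3} = -8 + \frac{\left(-1\right) E}{3} = -8 - \frac{E}{3}$)
$\frac{-193609 - 38289}{u{\left(318,345 \right)} + g{\left(-417,-456 \right)}} + 391460 = \frac{-193609 - 38289}{\left(-8 - 106\right) - 430} + 391460 = - \frac{231898}{\left(-8 - 106\right) - 430} + 391460 = - \frac{231898}{-114 - 430} + 391460 = - \frac{231898}{-544} + 391460 = \left(-231898\right) \left(- \frac{1}{544}\right) + 391460 = \frac{115949}{272} + 391460 = \frac{106593069}{272}$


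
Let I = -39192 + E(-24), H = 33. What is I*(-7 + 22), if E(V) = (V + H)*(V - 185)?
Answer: -616095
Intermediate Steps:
E(V) = (-185 + V)*(33 + V) (E(V) = (V + 33)*(V - 185) = (33 + V)*(-185 + V) = (-185 + V)*(33 + V))
I = -41073 (I = -39192 + (-6105 + (-24)² - 152*(-24)) = -39192 + (-6105 + 576 + 3648) = -39192 - 1881 = -41073)
I*(-7 + 22) = -41073*(-7 + 22) = -41073*15 = -616095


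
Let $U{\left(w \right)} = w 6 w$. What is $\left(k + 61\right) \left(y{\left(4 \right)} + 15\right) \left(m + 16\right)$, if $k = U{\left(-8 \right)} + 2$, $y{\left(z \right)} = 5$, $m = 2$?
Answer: $160920$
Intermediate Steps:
$U{\left(w \right)} = 6 w^{2}$ ($U{\left(w \right)} = 6 w w = 6 w^{2}$)
$k = 386$ ($k = 6 \left(-8\right)^{2} + 2 = 6 \cdot 64 + 2 = 384 + 2 = 386$)
$\left(k + 61\right) \left(y{\left(4 \right)} + 15\right) \left(m + 16\right) = \left(386 + 61\right) \left(5 + 15\right) \left(2 + 16\right) = 447 \cdot 20 \cdot 18 = 447 \cdot 360 = 160920$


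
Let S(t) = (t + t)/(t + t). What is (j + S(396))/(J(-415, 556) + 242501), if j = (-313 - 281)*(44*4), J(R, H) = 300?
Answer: -104543/242801 ≈ -0.43057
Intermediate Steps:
j = -104544 (j = -594*176 = -104544)
S(t) = 1 (S(t) = (2*t)/((2*t)) = (2*t)*(1/(2*t)) = 1)
(j + S(396))/(J(-415, 556) + 242501) = (-104544 + 1)/(300 + 242501) = -104543/242801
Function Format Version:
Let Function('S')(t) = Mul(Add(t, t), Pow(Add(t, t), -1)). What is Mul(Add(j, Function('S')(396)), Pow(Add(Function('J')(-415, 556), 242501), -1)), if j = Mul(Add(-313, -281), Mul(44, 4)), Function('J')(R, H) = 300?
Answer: Rational(-104543, 242801) ≈ -0.43057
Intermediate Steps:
j = -104544 (j = Mul(-594, 176) = -104544)
Function('S')(t) = 1 (Function('S')(t) = Mul(Mul(2, t), Pow(Mul(2, t), -1)) = Mul(Mul(2, t), Mul(Rational(1, 2), Pow(t, -1))) = 1)
Mul(Add(j, Function('S')(396)), Pow(Add(Function('J')(-415, 556), 242501), -1)) = Mul(Add(-104544, 1), Pow(Add(300, 242501), -1)) = Mul(-104543, Pow(242801, -1)) = Mul(-104543, Rational(1, 242801)) = Rational(-104543, 242801)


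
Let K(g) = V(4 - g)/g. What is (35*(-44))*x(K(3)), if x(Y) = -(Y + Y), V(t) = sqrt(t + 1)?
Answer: 3080*sqrt(2)/3 ≈ 1451.9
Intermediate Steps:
V(t) = sqrt(1 + t)
K(g) = sqrt(5 - g)/g (K(g) = sqrt(1 + (4 - g))/g = sqrt(5 - g)/g)
x(Y) = -2*Y
(35*(-44))*x(K(3)) = (35*(-44))*(-2*sqrt(5 - 1*3)/3) = -(-3080)*sqrt(5 - 3)/3 = -(-3080)*sqrt(2)/3 = 3080*sqrt(2)/3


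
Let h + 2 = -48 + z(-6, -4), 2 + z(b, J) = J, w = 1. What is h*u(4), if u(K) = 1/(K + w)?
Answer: -56/5 ≈ -11.200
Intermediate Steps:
z(b, J) = -2 + J
h = -56 (h = -2 + (-48 + (-2 - 4)) = -2 + (-48 - 6) = -2 - 54 = -56)
u(K) = 1/(1 + K) (u(K) = 1/(K + 1) = 1/(1 + K))
h*u(4) = -56/(1 + 4) = -56/5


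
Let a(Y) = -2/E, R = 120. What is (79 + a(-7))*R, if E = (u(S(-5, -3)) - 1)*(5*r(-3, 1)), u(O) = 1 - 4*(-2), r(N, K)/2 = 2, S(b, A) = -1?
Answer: 18957/2 ≈ 9478.5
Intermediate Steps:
r(N, K) = 4 (r(N, K) = 2*2 = 4)
u(O) = 9 (u(O) = 1 + 8 = 9)
E = 160 (E = (9 - 1)*(5*4) = 8*20 = 160)
a(Y) = -1/80 (a(Y) = -2/160 = -2*1/160 = -1/80)
(79 + a(-7))*R = (79 - 1/80)*120 = (6319/80)*120 = 18957/2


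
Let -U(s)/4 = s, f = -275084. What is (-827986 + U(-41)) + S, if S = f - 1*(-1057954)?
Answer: -44952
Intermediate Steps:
U(s) = -4*s
S = 782870 (S = -275084 - 1*(-1057954) = -275084 + 1057954 = 782870)
(-827986 + U(-41)) + S = (-827986 - 4*(-41)) + 782870 = (-827986 + 164) + 782870 = -827822 + 782870 = -44952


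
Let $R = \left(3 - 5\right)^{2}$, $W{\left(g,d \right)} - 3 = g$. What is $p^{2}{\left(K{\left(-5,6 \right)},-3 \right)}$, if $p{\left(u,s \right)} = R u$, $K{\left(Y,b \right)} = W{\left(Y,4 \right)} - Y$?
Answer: $144$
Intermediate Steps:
$W{\left(g,d \right)} = 3 + g$
$K{\left(Y,b \right)} = 3$ ($K{\left(Y,b \right)} = \left(3 + Y\right) - Y = 3$)
$R = 4$ ($R = \left(-2\right)^{2} = 4$)
$p{\left(u,s \right)} = 4 u$
$p^{2}{\left(K{\left(-5,6 \right)},-3 \right)} = \left(4 \cdot 3\right)^{2} = 12^{2} = 144$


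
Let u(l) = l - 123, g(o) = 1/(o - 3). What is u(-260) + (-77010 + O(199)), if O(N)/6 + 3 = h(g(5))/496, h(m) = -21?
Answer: -19197991/248 ≈ -77411.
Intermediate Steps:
g(o) = 1/(-3 + o)
u(l) = -123 + l
O(N) = -4527/248 (O(N) = -18 + 6*(-21/496) = -18 - 63/248 = -4527/248)
u(-260) + (-77010 + O(199)) = (-123 - 260) + (-77010 - 4527/248) = -383 - 19103007/248 = -19197991/248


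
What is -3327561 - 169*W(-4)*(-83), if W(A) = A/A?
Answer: -3313534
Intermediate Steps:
W(A) = 1
-3327561 - 169*W(-4)*(-83) = -3327561 - 169*1*(-83) = -3327561 - 169*(-83) = -3327561 + 14027 = -3313534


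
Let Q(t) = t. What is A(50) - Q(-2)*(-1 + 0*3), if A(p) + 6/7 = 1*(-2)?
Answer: -34/7 ≈ -4.8571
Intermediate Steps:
A(p) = -20/7 (A(p) = -6/7 + 1*(-2) = -6/7 - 2 = -20/7)
A(50) - Q(-2)*(-1 + 0*3) = -20/7 - (-2)*(-1 + 0*3) = -20/7 - (-2)*(-1 + 0) = -20/7 - (-2)*(-1) = -20/7 - 1*2 = -20/7 - 2 = -34/7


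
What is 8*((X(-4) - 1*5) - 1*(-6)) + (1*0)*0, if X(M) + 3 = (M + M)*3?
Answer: -208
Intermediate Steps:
X(M) = -3 + 6*M (X(M) = -3 + (M + M)*3 = -3 + (2*M)*3 = -3 + 6*M)
8*((X(-4) - 1*5) - 1*(-6)) + (1*0)*0 = 8*(((-3 + 6*(-4)) - 1*5) - 1*(-6)) + (1*0)*0 = 8*(((-3 - 24) - 5) + 6) + 0*0 = 8*((-27 - 5) + 6) + 0 = 8*(-32 + 6) + 0 = 8*(-26) + 0 = -208 + 0 = -208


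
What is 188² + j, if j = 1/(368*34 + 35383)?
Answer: 1692800881/47895 ≈ 35344.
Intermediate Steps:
j = 1/47895 (j = 1/(12512 + 35383) = 1/47895 ≈ 2.0879e-5)
188² + j = 188² + 1/47895 = 35344 + 1/47895 = 1692800881/47895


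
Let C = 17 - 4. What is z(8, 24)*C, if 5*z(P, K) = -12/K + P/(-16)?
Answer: -13/5 ≈ -2.6000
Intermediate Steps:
C = 13
z(P, K) = -12/(5*K) - P/80 (z(P, K) = (-12/K + P/(-16))/5 = (-12/K + P*(-1/16))/5 = (-12/K - P/16)/5 = -12/(5*K) - P/80)
z(8, 24)*C = ((1/80)*(-192 - 1*24*8)/24)*13 = ((1/80)*(1/24)*(-192 - 192))*13 = ((1/80)*(1/24)*(-384))*13 = -1/5*13 = -13/5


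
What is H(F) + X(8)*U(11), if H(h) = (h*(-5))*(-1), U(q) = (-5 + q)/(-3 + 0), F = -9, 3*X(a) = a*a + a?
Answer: -93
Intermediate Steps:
X(a) = a/3 + a²/3 (X(a) = (a*a + a)/3 = (a² + a)/3 = (a + a²)/3 = a/3 + a²/3)
U(q) = 5/3 - q/3 (U(q) = (-5 + q)/(-3) = (-5 + q)*(-⅓) = 5/3 - q/3)
H(h) = 5*h (H(h) = -5*h*(-1) = 5*h)
H(F) + X(8)*U(11) = 5*(-9) + ((⅓)*8*(1 + 8))*(5/3 - ⅓*11) = -45 + ((⅓)*8*9)*(5/3 - 11/3) = -45 + 24*(-2) = -45 - 48 = -93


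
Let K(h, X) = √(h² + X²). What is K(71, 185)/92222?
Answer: √39266/92222 ≈ 0.0021487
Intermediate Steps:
K(h, X) = √(X² + h²)
K(71, 185)/92222 = √(185² + 71²)/92222 = √(34225 + 5041)*(1/92222) = √39266*(1/92222) = √39266/92222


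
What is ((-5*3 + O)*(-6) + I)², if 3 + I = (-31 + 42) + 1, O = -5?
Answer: 16641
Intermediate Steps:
I = 9 (I = -3 + ((-31 + 42) + 1) = -3 + (11 + 1) = -3 + 12 = 9)
((-5*3 + O)*(-6) + I)² = ((-5*3 - 5)*(-6) + 9)² = ((-15 - 5)*(-6) + 9)² = (-20*(-6) + 9)² = (120 + 9)² = 129² = 16641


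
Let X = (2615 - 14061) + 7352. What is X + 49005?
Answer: 44911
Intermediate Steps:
X = -4094 (X = -11446 + 7352 = -4094)
X + 49005 = -4094 + 49005 = 44911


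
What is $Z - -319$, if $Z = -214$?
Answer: $105$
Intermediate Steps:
$Z - -319 = -214 - -319 = -214 + 319 = 105$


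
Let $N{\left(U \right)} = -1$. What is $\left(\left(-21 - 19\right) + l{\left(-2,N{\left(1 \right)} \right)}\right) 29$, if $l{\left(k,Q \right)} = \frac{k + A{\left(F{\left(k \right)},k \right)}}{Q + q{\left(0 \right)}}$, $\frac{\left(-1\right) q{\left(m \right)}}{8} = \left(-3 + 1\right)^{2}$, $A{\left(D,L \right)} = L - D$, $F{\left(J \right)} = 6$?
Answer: $- \frac{37990}{33} \approx -1151.2$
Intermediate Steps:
$q{\left(m \right)} = -32$ ($q{\left(m \right)} = - 8 \left(-3 + 1\right)^{2} = - 8 \left(-2\right)^{2} = \left(-8\right) 4 = -32$)
$l{\left(k,Q \right)} = \frac{-6 + 2 k}{-32 + Q}$ ($l{\left(k,Q \right)} = \frac{k + \left(k - 6\right)}{Q - 32} = \frac{k + \left(k - 6\right)}{-32 + Q} = \frac{k + \left(-6 + k\right)}{-32 + Q} = \frac{-6 + 2 k}{-32 + Q}$)
$\left(\left(-21 - 19\right) + l{\left(-2,N{\left(1 \right)} \right)}\right) 29 = \left(\left(-21 - 19\right) + \frac{2 \left(-3 - 2\right)}{-32 - 1}\right) 29 = \left(-40 + 2 \frac{1}{-33} \left(-5\right)\right) 29 = \left(-40 + 2 \left(- \frac{1}{33}\right) \left(-5\right)\right) 29 = \left(-40 + \frac{10}{33}\right) 29 = \left(- \frac{1310}{33}\right) 29 = - \frac{37990}{33}$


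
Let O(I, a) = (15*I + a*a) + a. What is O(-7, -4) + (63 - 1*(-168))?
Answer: 138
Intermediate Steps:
O(I, a) = a + a² + 15*I (O(I, a) = (15*I + a²) + a = (a² + 15*I) + a = a + a² + 15*I)
O(-7, -4) + (63 - 1*(-168)) = (-4 + (-4)² + 15*(-7)) + (63 - 1*(-168)) = (-4 + 16 - 105) + (63 + 168) = -93 + 231 = 138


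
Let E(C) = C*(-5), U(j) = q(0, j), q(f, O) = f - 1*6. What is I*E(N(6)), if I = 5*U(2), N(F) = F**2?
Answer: 5400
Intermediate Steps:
q(f, O) = -6 + f (q(f, O) = f - 6 = -6 + f)
U(j) = -6 (U(j) = -6 + 0 = -6)
E(C) = -5*C
I = -30 (I = 5*(-6) = -30)
I*E(N(6)) = -(-150)*6**2 = -(-150)*36 = -30*(-180) = 5400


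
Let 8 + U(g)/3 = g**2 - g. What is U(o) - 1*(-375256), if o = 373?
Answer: 791500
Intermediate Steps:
U(g) = -24 - 3*g + 3*g**2 (U(g) = -24 + 3*(g**2 - g) = -24 + (-3*g + 3*g**2) = -24 - 3*g + 3*g**2)
U(o) - 1*(-375256) = (-24 - 3*373 + 3*373**2) - 1*(-375256) = (-24 - 1119 + 3*139129) + 375256 = (-24 - 1119 + 417387) + 375256 = 416244 + 375256 = 791500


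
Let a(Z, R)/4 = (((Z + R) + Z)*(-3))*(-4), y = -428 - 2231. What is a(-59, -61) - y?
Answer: -5933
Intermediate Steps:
y = -2659
a(Z, R) = 48*R + 96*Z (a(Z, R) = 4*((((Z + R) + Z)*(-3))*(-4)) = 4*((((R + Z) + Z)*(-3))*(-4)) = 4*(((R + 2*Z)*(-3))*(-4)) = 4*((-6*Z - 3*R)*(-4)) = 4*(12*R + 24*Z) = 48*R + 96*Z)
a(-59, -61) - y = (48*(-61) + 96*(-59)) - 1*(-2659) = (-2928 - 5664) + 2659 = -8592 + 2659 = -5933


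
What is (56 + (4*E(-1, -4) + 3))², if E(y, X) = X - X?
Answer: 3481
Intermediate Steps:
E(y, X) = 0
(56 + (4*E(-1, -4) + 3))² = (56 + (4*0 + 3))² = (56 + (0 + 3))² = (56 + 3)² = 59² = 3481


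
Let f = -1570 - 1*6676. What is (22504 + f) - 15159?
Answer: -901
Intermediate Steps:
f = -8246 (f = -1570 - 6676 = -8246)
(22504 + f) - 15159 = (22504 - 8246) - 15159 = 14258 - 15159 = -901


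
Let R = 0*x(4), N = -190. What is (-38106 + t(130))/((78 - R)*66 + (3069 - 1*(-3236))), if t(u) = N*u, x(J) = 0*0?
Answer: -62806/11453 ≈ -5.4838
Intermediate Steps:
x(J) = 0
R = 0 (R = 0*0 = 0)
t(u) = -190*u
(-38106 + t(130))/((78 - R)*66 + (3069 - 1*(-3236))) = (-38106 - 190*130)/((78 - 1*0)*66 + (3069 - 1*(-3236))) = (-38106 - 24700)/((78 + 0)*66 + (3069 + 3236)) = -62806/(78*66 + 6305) = -62806/(5148 + 6305) = -62806/11453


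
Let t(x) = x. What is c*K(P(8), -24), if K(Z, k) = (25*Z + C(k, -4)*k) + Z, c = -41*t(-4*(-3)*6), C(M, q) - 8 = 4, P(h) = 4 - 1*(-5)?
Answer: 159408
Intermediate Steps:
P(h) = 9 (P(h) = 4 + 5 = 9)
C(M, q) = 12 (C(M, q) = 8 + 4 = 12)
c = -2952 (c = -41*(-4*(-3))*6 = -492*6 = -41*72 = -2952)
K(Z, k) = 12*k + 26*Z (K(Z, k) = (25*Z + 12*k) + Z = (12*k + 25*Z) + Z = 12*k + 26*Z)
c*K(P(8), -24) = -2952*(12*(-24) + 26*9) = -2952*(-288 + 234) = -2952*(-54) = 159408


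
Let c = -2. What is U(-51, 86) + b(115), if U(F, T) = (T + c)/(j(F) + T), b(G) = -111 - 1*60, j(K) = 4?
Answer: -2551/15 ≈ -170.07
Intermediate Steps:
b(G) = -171 (b(G) = -111 - 60 = -171)
U(F, T) = (-2 + T)/(4 + T) (U(F, T) = (T - 2)/(4 + T) = (-2 + T)/(4 + T))
U(-51, 86) + b(115) = (-2 + 86)/(4 + 86) - 171 = 84/90 - 171 = (1/90)*84 - 171 = 14/15 - 171 = -2551/15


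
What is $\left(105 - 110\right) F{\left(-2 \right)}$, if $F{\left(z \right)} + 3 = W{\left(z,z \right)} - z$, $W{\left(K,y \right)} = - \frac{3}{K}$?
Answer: $- \frac{5}{2} \approx -2.5$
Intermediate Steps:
$F{\left(z \right)} = -3 - z - \frac{3}{z}$ ($F{\left(z \right)} = -3 - \left(z + \frac{3}{z}\right) = -3 - z - \frac{3}{z}$)
$\left(105 - 110\right) F{\left(-2 \right)} = \left(105 - 110\right) \left(-3 - -2 - \frac{3}{-2}\right) = - 5 \left(-3 + 2 - - \frac{3}{2}\right) = - 5 \left(-3 + 2 + \frac{3}{2}\right) = \left(-5\right) \frac{1}{2} = - \frac{5}{2}$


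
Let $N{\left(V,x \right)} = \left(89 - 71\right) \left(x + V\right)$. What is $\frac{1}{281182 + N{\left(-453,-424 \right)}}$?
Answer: $\frac{1}{265396} \approx 3.768 \cdot 10^{-6}$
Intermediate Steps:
$N{\left(V,x \right)} = 18 V + 18 x$ ($N{\left(V,x \right)} = 18 \left(V + x\right) = 18 V + 18 x$)
$\frac{1}{281182 + N{\left(-453,-424 \right)}} = \frac{1}{281182 + \left(18 \left(-453\right) + 18 \left(-424\right)\right)} = \frac{1}{281182 - 15786} = \frac{1}{265396}$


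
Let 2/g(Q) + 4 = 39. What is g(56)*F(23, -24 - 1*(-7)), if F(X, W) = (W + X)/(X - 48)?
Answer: -12/875 ≈ -0.013714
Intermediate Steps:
g(Q) = 2/35 (g(Q) = 2/(-4 + 39) = 2/35)
F(X, W) = (W + X)/(-48 + X)
g(56)*F(23, -24 - 1*(-7)) = 2*(((-24 - 1*(-7)) + 23)/(-48 + 23))/35 = 2*(((-24 + 7) + 23)/(-25))/35 = 2*(-(-17 + 23)/25)/35 = 2*(-1/25*6)/35 = (2/35)*(-6/25) = -12/875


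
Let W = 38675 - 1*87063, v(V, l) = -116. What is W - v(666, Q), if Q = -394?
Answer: -48272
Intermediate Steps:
W = -48388 (W = 38675 - 87063 = -48388)
W - v(666, Q) = -48388 - 1*(-116) = -48388 + 116 = -48272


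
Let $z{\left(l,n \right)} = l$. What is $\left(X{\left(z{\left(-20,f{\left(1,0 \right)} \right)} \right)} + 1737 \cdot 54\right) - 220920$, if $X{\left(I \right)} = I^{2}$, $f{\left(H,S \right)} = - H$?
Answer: $-126722$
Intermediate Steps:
$\left(X{\left(z{\left(-20,f{\left(1,0 \right)} \right)} \right)} + 1737 \cdot 54\right) - 220920 = \left(\left(-20\right)^{2} + 1737 \cdot 54\right) - 220920 = \left(400 + 93798\right) - 220920 = 94198 - 220920 = -126722$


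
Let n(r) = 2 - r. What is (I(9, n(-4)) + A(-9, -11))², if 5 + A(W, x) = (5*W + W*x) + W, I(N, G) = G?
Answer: 2116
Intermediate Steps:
A(W, x) = -5 + 6*W + W*x (A(W, x) = -5 + ((5*W + W*x) + W) = -5 + (6*W + W*x) = -5 + 6*W + W*x)
(I(9, n(-4)) + A(-9, -11))² = ((2 - 1*(-4)) + (-5 + 6*(-9) - 9*(-11)))² = ((2 + 4) + (-5 - 54 + 99))² = (6 + 40)² = 46² = 2116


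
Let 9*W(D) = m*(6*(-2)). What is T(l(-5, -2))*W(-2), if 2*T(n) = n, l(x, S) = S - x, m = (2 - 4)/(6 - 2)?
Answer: 1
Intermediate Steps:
m = -½ (m = -2/4 = -2*¼ = -½ ≈ -0.50000)
W(D) = ⅔ (W(D) = (-3*(-2))/9 = (-½*(-12))/9 = (⅑)*6 = ⅔)
T(n) = n/2
T(l(-5, -2))*W(-2) = ((-2 - 1*(-5))/2)*(⅔) = ((-2 + 5)/2)*(⅔) = ((½)*3)*(⅔) = (3/2)*(⅔) = 1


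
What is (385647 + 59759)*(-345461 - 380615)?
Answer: -323398606856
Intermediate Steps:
(385647 + 59759)*(-345461 - 380615) = 445406*(-726076) = -323398606856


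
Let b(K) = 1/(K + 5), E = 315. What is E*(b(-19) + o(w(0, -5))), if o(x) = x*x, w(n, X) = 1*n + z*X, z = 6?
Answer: 566955/2 ≈ 2.8348e+5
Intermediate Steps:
w(n, X) = n + 6*X (w(n, X) = 1*n + 6*X = n + 6*X)
o(x) = x**2
b(K) = 1/(5 + K)
E*(b(-19) + o(w(0, -5))) = 315*(1/(5 - 19) + (0 + 6*(-5))**2) = 315*(1/(-14) + (0 - 30)**2) = 315*(-1/14 + (-30)**2) = 315*(-1/14 + 900) = 315*(12599/14) = 566955/2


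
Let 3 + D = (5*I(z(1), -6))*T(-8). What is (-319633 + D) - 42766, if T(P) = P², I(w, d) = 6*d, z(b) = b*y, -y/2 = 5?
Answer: -373922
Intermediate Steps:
y = -10 (y = -2*5 = -10)
z(b) = -10*b (z(b) = b*(-10) = -10*b)
D = -11523 (D = -3 + (5*(6*(-6)))*(-8)² = -3 + (5*(-36))*64 = -3 - 180*64 = -3 - 11520 = -11523)
(-319633 + D) - 42766 = (-319633 - 11523) - 42766 = -331156 - 42766 = -373922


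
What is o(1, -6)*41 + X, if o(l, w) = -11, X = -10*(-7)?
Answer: -381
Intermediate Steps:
X = 70
o(1, -6)*41 + X = -11*41 + 70 = -451 + 70 = -381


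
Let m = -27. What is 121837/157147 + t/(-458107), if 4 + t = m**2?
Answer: 55700450984/71990140729 ≈ 0.77372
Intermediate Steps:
t = 725 (t = -4 + (-27)**2 = -4 + 729 = 725)
121837/157147 + t/(-458107) = 121837/157147 + 725/(-458107) = 121837*(1/157147) + 725*(-1/458107) = 121837/157147 - 725/458107 = 55700450984/71990140729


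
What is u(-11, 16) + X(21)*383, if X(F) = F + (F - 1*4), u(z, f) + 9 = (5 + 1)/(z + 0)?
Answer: 159989/11 ≈ 14544.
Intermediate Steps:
u(z, f) = -9 + 6/z (u(z, f) = -9 + (5 + 1)/(z + 0) = -9 + 6/z)
X(F) = -4 + 2*F (X(F) = F + (F - 4) = F + (-4 + F) = -4 + 2*F)
u(-11, 16) + X(21)*383 = (-9 + 6/(-11)) + (-4 + 2*21)*383 = (-9 + 6*(-1/11)) + (-4 + 42)*383 = (-9 - 6/11) + 38*383 = -105/11 + 14554 = 159989/11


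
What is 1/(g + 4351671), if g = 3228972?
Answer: 1/7580643 ≈ 1.3191e-7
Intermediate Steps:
1/(g + 4351671) = 1/(3228972 + 4351671) = 1/7580643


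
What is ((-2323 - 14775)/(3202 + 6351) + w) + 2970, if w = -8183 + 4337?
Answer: -8385526/9553 ≈ -877.79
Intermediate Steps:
w = -3846
((-2323 - 14775)/(3202 + 6351) + w) + 2970 = ((-2323 - 14775)/(3202 + 6351) - 3846) + 2970 = (-17098/9553 - 3846) + 2970 = -36757936/9553 + 2970 = -8385526/9553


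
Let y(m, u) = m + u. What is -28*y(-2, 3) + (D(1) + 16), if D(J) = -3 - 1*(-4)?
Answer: -11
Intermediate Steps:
D(J) = 1 (D(J) = -3 + 4 = 1)
-28*y(-2, 3) + (D(1) + 16) = -28*(-2 + 3) + (1 + 16) = -28*1 + 17 = -28 + 17 = -11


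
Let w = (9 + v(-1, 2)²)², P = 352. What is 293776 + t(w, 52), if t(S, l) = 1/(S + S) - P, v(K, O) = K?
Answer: 58684801/200 ≈ 2.9342e+5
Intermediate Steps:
w = 100 (w = (9 + (-1)²)² = (9 + 1)² = 10² = 100)
t(S, l) = -352 + 1/(2*S) (t(S, l) = 1/(S + S) - 1*352 = 1/(2*S) - 352 = -352 + 1/(2*S))
293776 + t(w, 52) = 293776 + (-352 + (½)/100) = 293776 + (-352 + (½)*(1/100)) = 293776 + (-352 + 1/200) = 293776 - 70399/200 = 58684801/200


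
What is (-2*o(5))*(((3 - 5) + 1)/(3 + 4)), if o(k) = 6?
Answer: 12/7 ≈ 1.7143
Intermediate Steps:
(-2*o(5))*(((3 - 5) + 1)/(3 + 4)) = (-2*6)*(((3 - 5) + 1)/(3 + 4)) = -12*(-2 + 1)/7 = -(-12)/7 = -12*(-⅐) = 12/7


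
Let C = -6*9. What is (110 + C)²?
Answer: 3136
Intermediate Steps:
C = -54
(110 + C)² = (110 - 54)² = 56² = 3136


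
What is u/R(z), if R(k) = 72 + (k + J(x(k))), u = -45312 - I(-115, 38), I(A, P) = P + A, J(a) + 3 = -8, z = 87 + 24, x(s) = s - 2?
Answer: -45235/172 ≈ -262.99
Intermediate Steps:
x(s) = -2 + s
z = 111
J(a) = -11 (J(a) = -3 - 8 = -11)
I(A, P) = A + P
u = -45235 (u = -45312 - (-115 + 38) = -45312 - 1*(-77) = -45312 + 77 = -45235)
R(k) = 61 + k (R(k) = 72 + (k - 11) = 72 + (-11 + k) = 61 + k)
u/R(z) = -45235/(61 + 111) = -45235/172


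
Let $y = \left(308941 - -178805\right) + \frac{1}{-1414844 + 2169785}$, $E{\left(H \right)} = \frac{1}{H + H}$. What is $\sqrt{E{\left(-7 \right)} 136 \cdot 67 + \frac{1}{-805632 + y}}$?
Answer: $\frac{i \sqrt{73470090728212699044723101}}{335979244615} \approx 25.512 i$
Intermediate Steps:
$E{\left(H \right)} = \frac{1}{2 H}$
$y = \frac{368219452987}{754941}$ ($y = \left(308941 + 178805\right) + \frac{1}{754941} = 487746 + \frac{1}{754941} = \frac{368219452987}{754941} \approx 4.8775 \cdot 10^{5}$)
$\sqrt{E{\left(-7 \right)} 136 \cdot 67 + \frac{1}{-805632 + y}} = \sqrt{\frac{1}{2 \left(-7\right)} 136 \cdot 67 + \frac{1}{-805632 + \frac{368219452987}{754941}}} = \sqrt{\frac{1}{2} \left(- \frac{1}{7}\right) 136 \cdot 67 + \frac{1}{- \frac{239985174725}{754941}}} = \sqrt{\left(- \frac{1}{14}\right) 136 \cdot 67 - \frac{754941}{239985174725}} = \sqrt{\left(- \frac{68}{7}\right) 67 - \frac{754941}{239985174725}} = \sqrt{- \frac{4556}{7} - \frac{754941}{239985174725}} = \sqrt{- \frac{1093372461331687}{1679896223075}} = \frac{i \sqrt{73470090728212699044723101}}{335979244615}$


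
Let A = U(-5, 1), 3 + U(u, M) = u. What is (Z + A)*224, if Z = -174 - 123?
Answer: -68320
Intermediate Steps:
Z = -297
U(u, M) = -3 + u
A = -8 (A = -3 - 5 = -8)
(Z + A)*224 = (-297 - 8)*224 = -305*224 = -68320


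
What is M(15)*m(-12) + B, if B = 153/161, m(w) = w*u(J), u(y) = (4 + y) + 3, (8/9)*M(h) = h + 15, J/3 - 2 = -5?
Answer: 130563/161 ≈ 810.95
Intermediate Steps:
J = -9 (J = 6 + 3*(-5) = 6 - 15 = -9)
M(h) = 135/8 + 9*h/8 (M(h) = 9*(h + 15)/8 = 9*(15 + h)/8 = 135/8 + 9*h/8)
u(y) = 7 + y
m(w) = -2*w (m(w) = w*(7 - 9) = w*(-2) = -2*w)
B = 153/161 (B = 153*(1/161) = 153/161 ≈ 0.95031)
M(15)*m(-12) + B = (135/8 + (9/8)*15)*(-2*(-12)) + 153/161 = (135/8 + 135/8)*24 + 153/161 = (135/4)*24 + 153/161 = 810 + 153/161 = 130563/161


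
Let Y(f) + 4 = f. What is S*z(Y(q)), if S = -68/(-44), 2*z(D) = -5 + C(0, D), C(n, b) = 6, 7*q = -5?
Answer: 17/22 ≈ 0.77273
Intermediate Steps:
q = -5/7 (q = (1/7)*(-5) = -5/7 ≈ -0.71429)
Y(f) = -4 + f
z(D) = 1/2 (z(D) = (-5 + 6)/2 = (1/2)*1 = 1/2)
S = 17/11 (S = -68*(-1/44) = 17/11 ≈ 1.5455)
S*z(Y(q)) = (17/11)*(1/2) = 17/22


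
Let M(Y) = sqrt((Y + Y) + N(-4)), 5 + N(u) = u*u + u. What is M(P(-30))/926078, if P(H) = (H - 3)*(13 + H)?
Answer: sqrt(1129)/926078 ≈ 3.6283e-5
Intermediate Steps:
N(u) = -5 + u + u**2 (N(u) = -5 + (u*u + u) = -5 + (u**2 + u) = -5 + (u + u**2) = -5 + u + u**2)
P(H) = (-3 + H)*(13 + H)
M(Y) = sqrt(7 + 2*Y) (M(Y) = sqrt((Y + Y) + (-5 - 4 + (-4)**2)) = sqrt(2*Y + (-5 - 4 + 16)) = sqrt(2*Y + 7) = sqrt(7 + 2*Y))
M(P(-30))/926078 = sqrt(7 + 2*(-39 + (-30)**2 + 10*(-30)))/926078 = sqrt(7 + 2*(-39 + 900 - 300))*(1/926078) = sqrt(7 + 2*561)*(1/926078) = sqrt(7 + 1122)*(1/926078) = sqrt(1129)*(1/926078) = sqrt(1129)/926078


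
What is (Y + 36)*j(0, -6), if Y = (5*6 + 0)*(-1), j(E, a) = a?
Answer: -36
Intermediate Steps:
Y = -30 (Y = (30 + 0)*(-1) = 30*(-1) = -30)
(Y + 36)*j(0, -6) = (-30 + 36)*(-6) = 6*(-6) = -36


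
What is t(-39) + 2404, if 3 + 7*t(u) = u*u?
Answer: 18346/7 ≈ 2620.9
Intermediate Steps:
t(u) = -3/7 + u**2/7 (t(u) = -3/7 + (u*u)/7 = -3/7 + u**2/7)
t(-39) + 2404 = (-3/7 + (1/7)*(-39)**2) + 2404 = (-3/7 + (1/7)*1521) + 2404 = (-3/7 + 1521/7) + 2404 = 1518/7 + 2404 = 18346/7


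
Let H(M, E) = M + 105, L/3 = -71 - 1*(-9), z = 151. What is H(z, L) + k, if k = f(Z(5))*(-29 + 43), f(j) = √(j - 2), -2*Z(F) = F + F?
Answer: 256 + 14*I*√7 ≈ 256.0 + 37.041*I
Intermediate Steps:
Z(F) = -F (Z(F) = -(F + F)/2 = -F)
f(j) = √(-2 + j)
L = -186 (L = 3*(-71 - 1*(-9)) = 3*(-71 + 9) = 3*(-62) = -186)
H(M, E) = 105 + M
k = 14*I*√7 (k = √(-2 - 1*5)*(-29 + 43) = √(-2 - 5)*14 = √(-7)*14 = (I*√7)*14 = 14*I*√7 ≈ 37.041*I)
H(z, L) + k = (105 + 151) + 14*I*√7 = 256 + 14*I*√7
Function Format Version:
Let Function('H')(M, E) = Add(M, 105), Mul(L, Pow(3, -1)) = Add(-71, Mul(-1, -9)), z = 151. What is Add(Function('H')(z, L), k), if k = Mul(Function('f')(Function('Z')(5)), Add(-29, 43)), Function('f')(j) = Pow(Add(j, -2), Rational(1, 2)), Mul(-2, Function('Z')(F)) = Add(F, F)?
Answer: Add(256, Mul(14, I, Pow(7, Rational(1, 2)))) ≈ Add(256.00, Mul(37.041, I))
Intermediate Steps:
Function('Z')(F) = Mul(-1, F) (Function('Z')(F) = Mul(Rational(-1, 2), Add(F, F)) = Mul(Rational(-1, 2), Mul(2, F)) = Mul(-1, F))
Function('f')(j) = Pow(Add(-2, j), Rational(1, 2))
L = -186 (L = Mul(3, Add(-71, Mul(-1, -9))) = Mul(3, Add(-71, 9)) = Mul(3, -62) = -186)
Function('H')(M, E) = Add(105, M)
k = Mul(14, I, Pow(7, Rational(1, 2))) (k = Mul(Pow(Add(-2, Mul(-1, 5)), Rational(1, 2)), Add(-29, 43)) = Mul(Pow(Add(-2, -5), Rational(1, 2)), 14) = Mul(Pow(-7, Rational(1, 2)), 14) = Mul(Mul(I, Pow(7, Rational(1, 2))), 14) = Mul(14, I, Pow(7, Rational(1, 2))) ≈ Mul(37.041, I))
Add(Function('H')(z, L), k) = Add(Add(105, 151), Mul(14, I, Pow(7, Rational(1, 2)))) = Add(256, Mul(14, I, Pow(7, Rational(1, 2))))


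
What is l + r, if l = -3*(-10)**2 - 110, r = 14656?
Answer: 14246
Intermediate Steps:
l = -410 (l = -3*100 - 110 = -300 - 110 = -410)
l + r = -410 + 14656 = 14246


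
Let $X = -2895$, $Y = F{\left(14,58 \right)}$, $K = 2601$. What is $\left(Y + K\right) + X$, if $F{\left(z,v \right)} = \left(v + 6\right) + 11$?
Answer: $-219$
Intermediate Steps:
$F{\left(z,v \right)} = 17 + v$ ($F{\left(z,v \right)} = \left(6 + v\right) + 11 = 17 + v$)
$Y = 75$ ($Y = 17 + 58 = 75$)
$\left(Y + K\right) + X = \left(75 + 2601\right) - 2895 = 2676 - 2895 = -219$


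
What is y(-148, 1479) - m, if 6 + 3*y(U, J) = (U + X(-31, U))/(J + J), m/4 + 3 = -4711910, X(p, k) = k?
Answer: 83627022902/4437 ≈ 1.8848e+7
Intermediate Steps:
m = -18847652 (m = -12 + 4*(-4711910) = -12 - 18847640 = -18847652)
y(U, J) = -2 + U/(3*J) (y(U, J) = -2 + ((U + U)/(J + J))/3 = -2 + ((2*U)/((2*J)))/3 = -2 + ((2*U)*(1/(2*J)))/3 = -2 + (U/J)/3 = -2 + U/(3*J))
y(-148, 1479) - m = (-2 + (⅓)*(-148)/1479) - 1*(-18847652) = (-2 + (⅓)*(-148)*(1/1479)) + 18847652 = (-2 - 148/4437) + 18847652 = -9022/4437 + 18847652 = 83627022902/4437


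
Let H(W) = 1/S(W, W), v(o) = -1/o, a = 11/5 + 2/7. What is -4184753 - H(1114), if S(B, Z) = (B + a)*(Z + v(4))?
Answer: -145703085346099/34817607 ≈ -4.1848e+6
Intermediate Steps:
a = 87/35 (a = 11*(⅕) + 2*(⅐) = 11/5 + 2/7 = 87/35 ≈ 2.4857)
S(B, Z) = (-¼ + Z)*(87/35 + B) (S(B, Z) = (B + 87/35)*(Z - 1/4) = (87/35 + B)*(Z - 1*¼) = (87/35 + B)*(Z - ¼) = (87/35 + B)*(-¼ + Z) = (-¼ + Z)*(87/35 + B))
H(W) = 1/(-87/140 + W² + 313*W/140) (H(W) = 1/(-87/140 - W/4 + 87*W/35 + W*W) = 1/(-87/140 - W/4 + 87*W/35 + W²) = 1/(-87/140 + W² + 313*W/140))
-4184753 - H(1114) = -4184753 - 140/(-87 + 140*1114² + 313*1114) = -4184753 - 140/(-87 + 140*1240996 + 348682) = -4184753 - 140/(-87 + 173739440 + 348682) = -4184753 - 140/174088035 = -4184753 - 1*28/34817607 = -4184753 - 28/34817607 = -145703085346099/34817607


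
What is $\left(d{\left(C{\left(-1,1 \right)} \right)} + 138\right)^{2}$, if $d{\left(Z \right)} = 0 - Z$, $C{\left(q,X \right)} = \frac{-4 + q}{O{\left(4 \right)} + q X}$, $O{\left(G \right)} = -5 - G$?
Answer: $\frac{75625}{4} \approx 18906.0$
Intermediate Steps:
$C{\left(q,X \right)} = \frac{-4 + q}{-9 + X q}$ ($C{\left(q,X \right)} = \frac{-4 + q}{\left(-5 - 4\right) + q X} = \frac{-4 + q}{\left(-5 - 4\right) + X q} = \frac{-4 + q}{-9 + X q}$)
$d{\left(Z \right)} = - Z$
$\left(d{\left(C{\left(-1,1 \right)} \right)} + 138\right)^{2} = \left(- \frac{-4 - 1}{-9 + 1 \left(-1\right)} + 138\right)^{2} = \left(- \frac{-5}{-9 - 1} + 138\right)^{2} = \left(- \frac{-5}{-10} + 138\right)^{2} = \left(- \frac{\left(-1\right) \left(-5\right)}{10} + 138\right)^{2} = \left(\left(-1\right) \frac{1}{2} + 138\right)^{2} = \left(- \frac{1}{2} + 138\right)^{2} = \left(\frac{275}{2}\right)^{2} = \frac{75625}{4}$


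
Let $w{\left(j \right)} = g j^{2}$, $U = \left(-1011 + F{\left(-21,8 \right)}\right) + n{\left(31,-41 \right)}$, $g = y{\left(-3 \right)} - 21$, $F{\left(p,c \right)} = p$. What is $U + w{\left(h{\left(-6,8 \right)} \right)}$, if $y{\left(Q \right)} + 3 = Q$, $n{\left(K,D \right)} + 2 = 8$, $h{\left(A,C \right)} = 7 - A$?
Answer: $-5589$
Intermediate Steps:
$n{\left(K,D \right)} = 6$ ($n{\left(K,D \right)} = -2 + 8 = 6$)
$y{\left(Q \right)} = -3 + Q$
$g = -27$ ($g = \left(-3 - 3\right) - 21 = -6 - 21 = -27$)
$U = -1026$ ($U = \left(-1011 - 21\right) + 6 = -1032 + 6 = -1026$)
$w{\left(j \right)} = - 27 j^{2}$
$U + w{\left(h{\left(-6,8 \right)} \right)} = -1026 - 27 \left(7 - -6\right)^{2} = -1026 - 27 \left(7 + 6\right)^{2} = -1026 - 27 \cdot 13^{2} = -1026 - 4563 = -5589$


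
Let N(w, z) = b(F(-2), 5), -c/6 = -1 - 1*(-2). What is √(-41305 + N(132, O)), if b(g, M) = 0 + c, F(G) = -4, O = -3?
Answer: I*√41311 ≈ 203.25*I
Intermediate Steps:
c = -6 (c = -6*(-1 - 1*(-2)) = -6*(-1 + 2) = -6*1 = -6)
b(g, M) = -6 (b(g, M) = 0 - 6 = -6)
N(w, z) = -6
√(-41305 + N(132, O)) = √(-41305 - 6) = √(-41311) = I*√41311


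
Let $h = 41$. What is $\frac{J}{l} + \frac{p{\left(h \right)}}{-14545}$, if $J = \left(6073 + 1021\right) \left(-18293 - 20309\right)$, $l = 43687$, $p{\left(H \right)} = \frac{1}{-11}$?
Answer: $- \frac{43813444823373}{6989701565} \approx -6268.3$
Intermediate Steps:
$p{\left(H \right)} = - \frac{1}{11}$
$J = -273842588$ ($J = 7094 \left(-38602\right) = -273842588$)
$\frac{J}{l} + \frac{p{\left(h \right)}}{-14545} = - \frac{273842588}{43687} - \frac{1}{11 \left(-14545\right)} = \left(-273842588\right) \frac{1}{43687} - - \frac{1}{159995} = - \frac{273842588}{43687} + \frac{1}{159995} = - \frac{43813444823373}{6989701565}$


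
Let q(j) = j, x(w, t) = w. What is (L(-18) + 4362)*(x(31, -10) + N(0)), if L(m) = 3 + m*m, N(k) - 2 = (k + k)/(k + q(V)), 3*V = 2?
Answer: 154737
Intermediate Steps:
V = ⅔ (V = (⅓)*2 = ⅔ ≈ 0.66667)
N(k) = 2 + 2*k/(⅔ + k) (N(k) = 2 + (k + k)/(k + ⅔) = 2 + (2*k)/(⅔ + k) = 2 + 2*k/(⅔ + k))
L(m) = 3 + m²
(L(-18) + 4362)*(x(31, -10) + N(0)) = ((3 + (-18)²) + 4362)*(31 + 4*(1 + 3*0)/(2 + 3*0)) = ((3 + 324) + 4362)*(31 + 4*(1 + 0)/(2 + 0)) = (327 + 4362)*(31 + 4*1/2) = 4689*(31 + 4*(½)*1) = 4689*(31 + 2) = 4689*33 = 154737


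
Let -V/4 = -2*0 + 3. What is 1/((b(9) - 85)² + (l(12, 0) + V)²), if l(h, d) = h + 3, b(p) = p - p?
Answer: 1/7234 ≈ 0.00013824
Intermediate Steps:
b(p) = 0
l(h, d) = 3 + h
V = -12 (V = -4*(-2*0 + 3) = -4*(0 + 3) = -4*3 = -12)
1/((b(9) - 85)² + (l(12, 0) + V)²) = 1/((0 - 85)² + ((3 + 12) - 12)²) = 1/((-85)² + (15 - 12)²) = 1/(7225 + 3²) = 1/(7225 + 9) = 1/7234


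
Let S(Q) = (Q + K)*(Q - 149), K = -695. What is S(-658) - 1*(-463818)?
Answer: 1555689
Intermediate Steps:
S(Q) = (-695 + Q)*(-149 + Q) (S(Q) = (Q - 695)*(Q - 149) = (-695 + Q)*(-149 + Q))
S(-658) - 1*(-463818) = (103555 + (-658)**2 - 844*(-658)) - 1*(-463818) = (103555 + 432964 + 555352) + 463818 = 1091871 + 463818 = 1555689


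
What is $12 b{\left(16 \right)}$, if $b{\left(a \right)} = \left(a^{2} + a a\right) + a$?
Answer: $6336$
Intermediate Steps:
$b{\left(a \right)} = a + 2 a^{2}$ ($b{\left(a \right)} = \left(a^{2} + a^{2}\right) + a = 2 a^{2} + a = a + 2 a^{2}$)
$12 b{\left(16 \right)} = 12 \cdot 16 \left(1 + 2 \cdot 16\right) = 12 \cdot 16 \left(1 + 32\right) = 12 \cdot 16 \cdot 33 = 12 \cdot 528 = 6336$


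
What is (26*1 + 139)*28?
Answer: 4620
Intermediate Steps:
(26*1 + 139)*28 = (26 + 139)*28 = 165*28 = 4620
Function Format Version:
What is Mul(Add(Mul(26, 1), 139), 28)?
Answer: 4620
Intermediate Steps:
Mul(Add(Mul(26, 1), 139), 28) = Mul(Add(26, 139), 28) = Mul(165, 28) = 4620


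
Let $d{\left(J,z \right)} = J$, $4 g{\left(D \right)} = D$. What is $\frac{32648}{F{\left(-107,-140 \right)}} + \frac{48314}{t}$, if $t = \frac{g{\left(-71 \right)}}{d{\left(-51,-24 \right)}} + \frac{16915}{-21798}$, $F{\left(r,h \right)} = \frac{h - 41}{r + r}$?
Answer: $- \frac{4265134513864}{57407227} \approx -74296.0$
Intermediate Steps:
$g{\left(D \right)} = \frac{D}{4}$
$F{\left(r,h \right)} = \frac{-41 + h}{2 r}$
$t = - \frac{317167}{741132}$ ($t = \frac{\frac{1}{4} \left(-71\right)}{-51} + \frac{16915}{-21798} = \left(- \frac{71}{4}\right) \left(- \frac{1}{51}\right) + 16915 \left(- \frac{1}{21798}\right) = \frac{71}{204} - \frac{16915}{21798} = - \frac{317167}{741132} \approx -0.42795$)
$\frac{32648}{F{\left(-107,-140 \right)}} + \frac{48314}{t} = \frac{32648}{\frac{1}{2} \frac{1}{-107} \left(-41 - 140\right)} + \frac{48314}{- \frac{317167}{741132}} = \frac{32648}{\frac{1}{2} \left(- \frac{1}{107}\right) \left(-181\right)} + 48314 \left(- \frac{741132}{317167}\right) = \frac{32648}{\frac{181}{214}} - \frac{35807051448}{317167} = 32648 \cdot \frac{214}{181} - \frac{35807051448}{317167} = \frac{6986672}{181} - \frac{35807051448}{317167} = - \frac{4265134513864}{57407227}$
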